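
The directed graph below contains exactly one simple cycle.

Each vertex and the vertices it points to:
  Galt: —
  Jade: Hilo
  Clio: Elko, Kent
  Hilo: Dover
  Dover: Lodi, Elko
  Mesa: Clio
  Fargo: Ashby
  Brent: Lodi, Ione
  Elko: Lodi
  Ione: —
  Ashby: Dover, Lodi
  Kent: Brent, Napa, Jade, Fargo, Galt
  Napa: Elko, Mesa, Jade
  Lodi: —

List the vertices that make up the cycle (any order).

DFS with gray/black marking from Kent:
Kent gray
  Brent gray
    Lodi gray
    Lodi black
    Ione gray
    Ione black
  Brent black
  Napa gray
    Elko gray
      Elko→Lodi: Lodi black — skip
    Elko black
    Mesa gray
      Clio gray
        Clio→Elko: Elko black — skip
        Clio→Kent: Kent is gray → back edge
Back edge closes the cycle Kent → Napa → Mesa → Clio → Kent; its vertices are {Clio, Kent, Mesa, Napa}.

Clio, Kent, Mesa, Napa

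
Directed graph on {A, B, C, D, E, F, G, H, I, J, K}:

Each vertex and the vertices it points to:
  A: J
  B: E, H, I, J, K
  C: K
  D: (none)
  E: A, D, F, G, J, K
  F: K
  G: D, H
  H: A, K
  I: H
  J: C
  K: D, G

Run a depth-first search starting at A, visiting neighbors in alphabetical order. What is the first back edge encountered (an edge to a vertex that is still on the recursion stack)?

H→A

DFS from A (visiting neighbors in alphabetical order); mark gray on enter, black on exit:
A gray
  J gray
    C gray
      K gray
        D gray
        D black
        G gray
          G→D: D black — skip
          H gray
            H→A: A is gray → back edge
First back edge: H → A.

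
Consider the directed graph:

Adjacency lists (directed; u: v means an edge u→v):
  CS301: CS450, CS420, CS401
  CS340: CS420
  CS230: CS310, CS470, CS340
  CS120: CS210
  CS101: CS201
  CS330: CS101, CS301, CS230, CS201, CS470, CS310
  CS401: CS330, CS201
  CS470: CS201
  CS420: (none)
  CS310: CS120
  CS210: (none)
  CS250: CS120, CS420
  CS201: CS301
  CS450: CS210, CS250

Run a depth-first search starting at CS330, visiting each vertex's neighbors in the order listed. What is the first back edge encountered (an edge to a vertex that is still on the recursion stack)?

CS401->CS330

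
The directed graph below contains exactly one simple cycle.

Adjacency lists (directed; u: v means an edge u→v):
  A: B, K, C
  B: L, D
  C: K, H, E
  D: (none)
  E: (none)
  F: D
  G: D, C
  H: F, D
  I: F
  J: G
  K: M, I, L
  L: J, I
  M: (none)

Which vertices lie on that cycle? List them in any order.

DFS with gray/black marking from C:
C gray
  K gray
    M gray
    M black
    I gray
      F gray
        D gray
        D black
      F black
    I black
    L gray
      J gray
        G gray
          G→D: D black — skip
          G→C: C is gray → back edge
Back edge closes the cycle C → K → L → J → G → C; its vertices are {C, G, J, K, L}.

C, G, J, K, L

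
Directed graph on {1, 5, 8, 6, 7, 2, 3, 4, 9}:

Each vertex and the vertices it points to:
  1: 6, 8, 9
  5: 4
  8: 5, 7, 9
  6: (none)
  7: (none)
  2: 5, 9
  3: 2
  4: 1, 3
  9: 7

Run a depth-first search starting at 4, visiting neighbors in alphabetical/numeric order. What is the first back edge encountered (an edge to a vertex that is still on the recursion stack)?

DFS from 4 (visiting neighbors in alphabetical/numeric order); mark gray on enter, black on exit:
4 gray
  1 gray
    6 gray
    6 black
    8 gray
      5 gray
        5→4: 4 is gray → back edge
First back edge: 5 → 4.

5->4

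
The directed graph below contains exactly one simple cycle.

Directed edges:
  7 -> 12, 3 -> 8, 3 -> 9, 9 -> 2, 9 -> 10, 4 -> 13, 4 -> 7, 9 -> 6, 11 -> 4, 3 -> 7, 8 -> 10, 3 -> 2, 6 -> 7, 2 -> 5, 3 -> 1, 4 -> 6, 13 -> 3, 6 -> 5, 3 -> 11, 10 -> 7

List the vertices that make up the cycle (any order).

3, 4, 11, 13

DFS with gray/black marking from 13:
13 gray
  3 gray
    7 gray
      12 gray
      12 black
    7 black
    9 gray
      6 gray
        6→7: 7 black — skip
        5 gray
        5 black
      6 black
      2 gray
        2→5: 5 black — skip
      2 black
      10 gray
        10→7: 7 black — skip
      10 black
    9 black
    11 gray
      4 gray
        4→7: 7 black — skip
        4→6: 6 black — skip
        4→13: 13 is gray → back edge
Back edge closes the cycle 13 → 3 → 11 → 4 → 13; its vertices are {3, 4, 11, 13}.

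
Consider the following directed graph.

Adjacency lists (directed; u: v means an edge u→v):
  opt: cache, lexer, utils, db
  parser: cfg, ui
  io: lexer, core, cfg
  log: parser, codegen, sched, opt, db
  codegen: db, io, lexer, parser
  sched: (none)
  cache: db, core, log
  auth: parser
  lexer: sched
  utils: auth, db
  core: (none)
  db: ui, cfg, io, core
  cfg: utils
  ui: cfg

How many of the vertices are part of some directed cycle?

10

A vertex is on a directed cycle iff it belongs to a strongly connected component of size ≥ 2 (or has a self-loop).
The vertices on cycles are {db, io, ui, cfg, log, opt, auth, cache, utils, parser} — 10 in total.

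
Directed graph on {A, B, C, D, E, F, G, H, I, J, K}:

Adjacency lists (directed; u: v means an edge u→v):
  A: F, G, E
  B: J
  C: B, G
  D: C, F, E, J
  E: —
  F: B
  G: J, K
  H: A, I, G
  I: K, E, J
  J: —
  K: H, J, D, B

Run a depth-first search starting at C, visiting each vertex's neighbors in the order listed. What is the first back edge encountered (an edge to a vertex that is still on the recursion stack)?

DFS from C (visiting each vertex's neighbors in the order listed); mark gray on enter, black on exit:
C gray
  B gray
    J gray
    J black
  B black
  G gray
    G→J: J black — skip
    K gray
      H gray
        A gray
          F gray
            F→B: B black — skip
          F black
          A→G: G is gray → back edge
First back edge: A → G.

A->G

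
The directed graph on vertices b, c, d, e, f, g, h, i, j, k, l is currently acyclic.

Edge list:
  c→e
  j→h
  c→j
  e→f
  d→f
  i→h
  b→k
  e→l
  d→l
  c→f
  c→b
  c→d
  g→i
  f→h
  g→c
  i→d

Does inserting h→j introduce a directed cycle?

Yes

Adding h→j creates a cycle iff j can already reach h.
Path from j: j → h.
So j → … → h → j is a cycle.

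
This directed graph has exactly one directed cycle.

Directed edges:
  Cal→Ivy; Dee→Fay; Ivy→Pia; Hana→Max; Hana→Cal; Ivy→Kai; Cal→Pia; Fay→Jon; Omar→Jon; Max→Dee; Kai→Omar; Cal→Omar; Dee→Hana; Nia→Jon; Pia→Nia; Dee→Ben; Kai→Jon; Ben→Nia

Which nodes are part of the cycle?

DFS with gray/black marking from Dee:
Dee gray
  Hana gray
    Cal gray
      Omar gray
        Jon gray
        Jon black
      Omar black
      Ivy gray
        Kai gray
          Kai→Omar: Omar black — skip
          Kai→Jon: Jon black — skip
        Kai black
        Pia gray
          Nia gray
            Nia→Jon: Jon black — skip
          Nia black
        Pia black
      Ivy black
      Cal→Pia: Pia black — skip
    Cal black
    Max gray
      Max→Dee: Dee is gray → back edge
Back edge closes the cycle Dee → Hana → Max → Dee; its vertices are {Dee, Max, Hana}.

Dee, Max, Hana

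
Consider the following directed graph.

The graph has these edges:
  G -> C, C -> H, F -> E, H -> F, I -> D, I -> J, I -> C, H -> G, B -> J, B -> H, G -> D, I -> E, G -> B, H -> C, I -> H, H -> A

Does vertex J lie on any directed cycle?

No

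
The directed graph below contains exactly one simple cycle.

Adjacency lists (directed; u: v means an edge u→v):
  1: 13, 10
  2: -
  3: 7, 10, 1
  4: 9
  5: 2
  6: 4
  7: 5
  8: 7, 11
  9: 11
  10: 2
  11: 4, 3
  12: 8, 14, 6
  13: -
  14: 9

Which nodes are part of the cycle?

DFS with gray/black marking from 11:
11 gray
  4 gray
    9 gray
      9→11: 11 is gray → back edge
Back edge closes the cycle 11 → 4 → 9 → 11; its vertices are {4, 9, 11}.

4, 9, 11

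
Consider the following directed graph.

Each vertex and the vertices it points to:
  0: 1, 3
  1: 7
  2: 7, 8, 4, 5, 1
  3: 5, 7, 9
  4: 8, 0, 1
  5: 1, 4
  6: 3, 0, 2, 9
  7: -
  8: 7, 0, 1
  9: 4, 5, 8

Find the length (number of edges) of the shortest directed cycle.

4

For each vertex v, BFS finds the shortest path from v back to v.
The shortest such closed walk is 0 → 3 → 5 → 4 → 0, length 4.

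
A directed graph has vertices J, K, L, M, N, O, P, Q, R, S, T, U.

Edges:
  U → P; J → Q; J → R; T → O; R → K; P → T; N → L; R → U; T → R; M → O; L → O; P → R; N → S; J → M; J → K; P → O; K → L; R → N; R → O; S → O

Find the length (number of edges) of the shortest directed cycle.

3

For each vertex v, BFS finds the shortest path from v back to v.
The shortest such closed walk is R → U → P → R, length 3.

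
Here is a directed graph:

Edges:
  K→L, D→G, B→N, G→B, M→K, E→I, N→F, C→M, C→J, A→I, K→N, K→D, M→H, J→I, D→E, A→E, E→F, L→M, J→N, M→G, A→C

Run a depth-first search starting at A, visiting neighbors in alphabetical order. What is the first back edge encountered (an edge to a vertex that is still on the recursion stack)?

DFS from A (visiting neighbors in alphabetical order); mark gray on enter, black on exit:
A gray
  C gray
    J gray
      I gray
      I black
      N gray
        F gray
        F black
      N black
    J black
    M gray
      G gray
        B gray
          B→N: N black — skip
        B black
      G black
      H gray
      H black
      K gray
        D gray
          E gray
            E→F: F black — skip
            E→I: I black — skip
          E black
          D→G: G black — skip
        D black
        L gray
          L→M: M is gray → back edge
First back edge: L → M.

L->M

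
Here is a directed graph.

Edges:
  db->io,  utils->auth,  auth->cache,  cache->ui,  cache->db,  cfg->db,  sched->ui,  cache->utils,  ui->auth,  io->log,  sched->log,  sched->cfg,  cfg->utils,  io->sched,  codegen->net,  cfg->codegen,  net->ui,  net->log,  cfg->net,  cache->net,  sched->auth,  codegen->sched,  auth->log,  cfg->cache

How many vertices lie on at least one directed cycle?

10

A vertex is on a directed cycle iff it belongs to a strongly connected component of size ≥ 2 (or has a self-loop).
The vertices on cycles are {db, io, ui, cfg, net, auth, cache, sched, utils, codegen} — 10 in total.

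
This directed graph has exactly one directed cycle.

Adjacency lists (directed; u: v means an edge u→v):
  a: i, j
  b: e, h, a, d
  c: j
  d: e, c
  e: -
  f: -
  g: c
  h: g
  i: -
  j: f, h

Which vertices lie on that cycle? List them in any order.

c, g, h, j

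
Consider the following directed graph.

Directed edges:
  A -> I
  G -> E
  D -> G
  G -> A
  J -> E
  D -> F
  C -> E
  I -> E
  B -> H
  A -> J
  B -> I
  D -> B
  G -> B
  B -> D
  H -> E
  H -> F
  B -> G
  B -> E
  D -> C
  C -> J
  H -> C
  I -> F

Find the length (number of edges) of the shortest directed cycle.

For each vertex v, BFS finds the shortest path from v back to v.
The shortest such closed walk is G → B → G, length 2.

2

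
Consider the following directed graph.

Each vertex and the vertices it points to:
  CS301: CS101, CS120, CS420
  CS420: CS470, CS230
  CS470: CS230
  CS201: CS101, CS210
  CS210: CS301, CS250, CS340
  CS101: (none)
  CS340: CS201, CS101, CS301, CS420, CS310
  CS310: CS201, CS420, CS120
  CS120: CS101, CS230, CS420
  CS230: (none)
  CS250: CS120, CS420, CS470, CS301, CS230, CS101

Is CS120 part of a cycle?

No

CS120 lies on a cycle iff there is a path from CS120 back to itself.
Exploring from CS120, it never reaches itself; equivalently, its strongly connected component is a singleton.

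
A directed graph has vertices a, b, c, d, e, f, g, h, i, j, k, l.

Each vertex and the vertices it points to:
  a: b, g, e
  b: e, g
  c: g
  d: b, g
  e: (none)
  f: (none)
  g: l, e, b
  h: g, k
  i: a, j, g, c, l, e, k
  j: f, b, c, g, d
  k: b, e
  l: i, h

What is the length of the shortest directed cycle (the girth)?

2

For each vertex v, BFS finds the shortest path from v back to v.
The shortest such closed walk is i → l → i, length 2.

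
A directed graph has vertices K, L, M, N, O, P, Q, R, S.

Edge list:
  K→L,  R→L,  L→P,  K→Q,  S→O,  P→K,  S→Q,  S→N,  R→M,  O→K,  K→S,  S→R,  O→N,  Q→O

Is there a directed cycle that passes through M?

M lies on a cycle iff there is a path from M back to itself.
Exploring from M, it never reaches itself; equivalently, its strongly connected component is a singleton.

No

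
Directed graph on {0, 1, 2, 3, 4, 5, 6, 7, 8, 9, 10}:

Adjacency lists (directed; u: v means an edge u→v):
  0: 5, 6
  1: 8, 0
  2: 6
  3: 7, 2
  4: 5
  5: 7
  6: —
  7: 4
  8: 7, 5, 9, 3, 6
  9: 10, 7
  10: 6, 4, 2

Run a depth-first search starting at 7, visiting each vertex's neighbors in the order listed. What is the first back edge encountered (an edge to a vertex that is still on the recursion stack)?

5→7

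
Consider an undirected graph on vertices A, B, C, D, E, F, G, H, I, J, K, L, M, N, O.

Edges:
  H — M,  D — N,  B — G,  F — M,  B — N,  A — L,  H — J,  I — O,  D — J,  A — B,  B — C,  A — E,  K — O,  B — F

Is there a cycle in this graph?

Yes

DFS, tracking each vertex's parent; an edge to a visited non-parent vertex closes a cycle.
Start from L:
visit L (parent –)
  visit A (parent L)
    A–L: parent, skip
    visit E (parent A)
      E–A: parent, skip
    visit B (parent A)
      visit G (parent B)
        G–B: parent, skip
      visit C (parent B)
        C–B: parent, skip
      visit N (parent B)
        visit D (parent N)
          visit J (parent D)
            visit H (parent J)
              H–J: parent, skip
              visit M (parent H)
                M–H: parent, skip
                visit F (parent M)
                  F–B: B visited and ≠ parent → cycle
Cycle: B – N – D – J – H – M – F – B.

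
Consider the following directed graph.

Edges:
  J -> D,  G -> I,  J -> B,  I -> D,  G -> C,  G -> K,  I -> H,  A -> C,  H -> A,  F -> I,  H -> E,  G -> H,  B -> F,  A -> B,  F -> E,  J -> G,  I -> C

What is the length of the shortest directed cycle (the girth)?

5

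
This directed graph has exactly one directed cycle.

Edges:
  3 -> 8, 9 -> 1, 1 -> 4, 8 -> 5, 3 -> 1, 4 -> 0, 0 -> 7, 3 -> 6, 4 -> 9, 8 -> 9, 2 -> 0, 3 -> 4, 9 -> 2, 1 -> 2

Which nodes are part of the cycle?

1, 4, 9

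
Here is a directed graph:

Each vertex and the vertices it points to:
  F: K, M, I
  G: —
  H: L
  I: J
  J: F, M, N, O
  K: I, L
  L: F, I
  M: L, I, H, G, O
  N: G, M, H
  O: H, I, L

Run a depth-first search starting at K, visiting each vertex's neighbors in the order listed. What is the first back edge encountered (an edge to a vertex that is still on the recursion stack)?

F->K

DFS from K (visiting each vertex's neighbors in the order listed); mark gray on enter, black on exit:
K gray
  I gray
    J gray
      F gray
        F→K: K is gray → back edge
First back edge: F → K.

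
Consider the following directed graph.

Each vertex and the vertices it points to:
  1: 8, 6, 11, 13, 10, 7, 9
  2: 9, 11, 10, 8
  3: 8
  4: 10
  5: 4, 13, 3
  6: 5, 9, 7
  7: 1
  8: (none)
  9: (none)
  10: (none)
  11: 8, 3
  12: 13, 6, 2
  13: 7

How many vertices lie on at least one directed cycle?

A vertex is on a directed cycle iff it belongs to a strongly connected component of size ≥ 2 (or has a self-loop).
The vertices on cycles are {1, 5, 6, 7, 13} — 5 in total.

5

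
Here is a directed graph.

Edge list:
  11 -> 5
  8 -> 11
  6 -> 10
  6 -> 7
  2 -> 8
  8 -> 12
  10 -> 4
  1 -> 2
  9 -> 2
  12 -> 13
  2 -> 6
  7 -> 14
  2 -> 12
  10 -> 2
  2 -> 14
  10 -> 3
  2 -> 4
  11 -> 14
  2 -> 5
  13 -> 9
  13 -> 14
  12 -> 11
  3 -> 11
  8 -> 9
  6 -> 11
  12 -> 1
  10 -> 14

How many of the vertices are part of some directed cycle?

8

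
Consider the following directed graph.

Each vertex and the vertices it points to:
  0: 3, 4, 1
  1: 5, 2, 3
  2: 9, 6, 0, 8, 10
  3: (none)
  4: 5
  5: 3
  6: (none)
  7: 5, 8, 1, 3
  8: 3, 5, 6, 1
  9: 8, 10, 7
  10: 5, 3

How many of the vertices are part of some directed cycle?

A vertex is on a directed cycle iff it belongs to a strongly connected component of size ≥ 2 (or has a self-loop).
The vertices on cycles are {0, 1, 2, 7, 8, 9} — 6 in total.

6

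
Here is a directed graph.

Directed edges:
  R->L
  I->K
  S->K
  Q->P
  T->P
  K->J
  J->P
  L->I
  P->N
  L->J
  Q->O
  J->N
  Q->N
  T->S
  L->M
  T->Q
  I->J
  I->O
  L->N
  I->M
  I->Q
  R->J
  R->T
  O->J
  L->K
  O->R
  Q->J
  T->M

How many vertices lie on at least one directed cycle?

6

A vertex is on a directed cycle iff it belongs to a strongly connected component of size ≥ 2 (or has a self-loop).
The vertices on cycles are {I, L, O, Q, R, T} — 6 in total.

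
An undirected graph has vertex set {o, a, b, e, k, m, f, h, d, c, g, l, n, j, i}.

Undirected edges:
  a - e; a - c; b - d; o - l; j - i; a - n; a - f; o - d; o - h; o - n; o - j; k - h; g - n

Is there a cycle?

DFS, tracking each vertex's parent; an edge to a visited non-parent vertex closes a cycle.
Start from e:
visit e (parent –)
  visit a (parent e)
    visit n (parent a)
      visit g (parent n)
        g–n: parent, skip
      n–a: parent, skip
      visit o (parent n)
        visit d (parent o)
          visit b (parent d)
            b–d: parent, skip
          d–o: parent, skip
        visit j (parent o)
          j–o: parent, skip
          visit i (parent j)
            i–j: parent, skip
        o–n: parent, skip
        visit l (parent o)
          l–o: parent, skip
        visit h (parent o)
          h–o: parent, skip
          visit k (parent h)
            k–h: parent, skip
    visit c (parent a)
      c–a: parent, skip
    visit f (parent a)
      f–a: parent, skip
    a–e: parent, skip
visit m (parent –)
No non-parent visited neighbor found — the graph is a forest.

No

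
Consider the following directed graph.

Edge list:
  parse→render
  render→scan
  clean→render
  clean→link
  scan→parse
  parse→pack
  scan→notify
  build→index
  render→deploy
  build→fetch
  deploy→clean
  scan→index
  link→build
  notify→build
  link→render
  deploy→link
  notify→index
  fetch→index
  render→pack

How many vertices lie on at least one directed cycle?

A vertex is on a directed cycle iff it belongs to a strongly connected component of size ≥ 2 (or has a self-loop).
The vertices on cycles are {link, scan, clean, parse, deploy, render} — 6 in total.

6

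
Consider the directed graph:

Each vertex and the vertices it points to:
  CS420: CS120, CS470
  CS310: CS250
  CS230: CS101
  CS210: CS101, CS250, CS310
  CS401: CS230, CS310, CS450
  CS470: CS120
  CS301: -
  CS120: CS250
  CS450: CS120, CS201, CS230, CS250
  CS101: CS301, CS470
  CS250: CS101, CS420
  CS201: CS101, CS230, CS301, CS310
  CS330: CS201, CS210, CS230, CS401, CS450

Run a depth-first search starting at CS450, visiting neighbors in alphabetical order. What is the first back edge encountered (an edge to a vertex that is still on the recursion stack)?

DFS from CS450 (visiting neighbors in alphabetical order); mark gray on enter, black on exit:
CS450 gray
  CS120 gray
    CS250 gray
      CS101 gray
        CS301 gray
        CS301 black
        CS470 gray
          CS470→CS120: CS120 is gray → back edge
First back edge: CS470 → CS120.

CS470->CS120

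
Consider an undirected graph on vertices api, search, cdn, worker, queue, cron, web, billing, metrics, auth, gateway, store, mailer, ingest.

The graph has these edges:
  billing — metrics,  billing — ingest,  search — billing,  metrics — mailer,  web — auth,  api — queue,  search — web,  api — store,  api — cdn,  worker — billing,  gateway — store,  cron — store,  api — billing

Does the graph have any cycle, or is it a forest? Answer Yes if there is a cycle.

No

DFS, tracking each vertex's parent; an edge to a visited non-parent vertex closes a cycle.
Start from cdn:
visit cdn (parent –)
  visit api (parent cdn)
    visit billing (parent api)
      visit search (parent billing)
        visit web (parent search)
          web–search: parent, skip
          visit auth (parent web)
            auth–web: parent, skip
        search–billing: parent, skip
      visit worker (parent billing)
        worker–billing: parent, skip
      visit ingest (parent billing)
        ingest–billing: parent, skip
      visit metrics (parent billing)
        visit mailer (parent metrics)
          mailer–metrics: parent, skip
        metrics–billing: parent, skip
      billing–api: parent, skip
    api–cdn: parent, skip
    visit store (parent api)
      store–api: parent, skip
      visit gateway (parent store)
        gateway–store: parent, skip
      visit cron (parent store)
        cron–store: parent, skip
    visit queue (parent api)
      queue–api: parent, skip
No non-parent visited neighbor found — the graph is a forest.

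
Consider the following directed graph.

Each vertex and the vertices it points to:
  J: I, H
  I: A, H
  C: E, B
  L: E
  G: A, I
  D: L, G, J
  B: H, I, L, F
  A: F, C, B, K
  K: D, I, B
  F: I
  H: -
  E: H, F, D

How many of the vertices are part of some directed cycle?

A vertex is on a directed cycle iff it belongs to a strongly connected component of size ≥ 2 (or has a self-loop).
The vertices on cycles are {A, B, C, D, E, F, G, I, J, K, L} — 11 in total.

11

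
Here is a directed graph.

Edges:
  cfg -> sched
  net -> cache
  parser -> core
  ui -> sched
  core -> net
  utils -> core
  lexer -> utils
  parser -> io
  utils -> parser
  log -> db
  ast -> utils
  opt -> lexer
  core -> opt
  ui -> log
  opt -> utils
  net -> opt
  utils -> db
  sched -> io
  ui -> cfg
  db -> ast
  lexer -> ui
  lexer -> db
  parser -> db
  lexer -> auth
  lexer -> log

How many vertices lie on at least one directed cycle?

10

A vertex is on a directed cycle iff it belongs to a strongly connected component of size ≥ 2 (or has a self-loop).
The vertices on cycles are {db, ui, ast, log, net, opt, core, lexer, utils, parser} — 10 in total.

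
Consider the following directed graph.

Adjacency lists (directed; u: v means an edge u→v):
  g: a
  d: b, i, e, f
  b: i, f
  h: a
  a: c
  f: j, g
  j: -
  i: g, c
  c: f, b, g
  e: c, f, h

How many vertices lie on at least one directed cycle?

A vertex is on a directed cycle iff it belongs to a strongly connected component of size ≥ 2 (or has a self-loop).
The vertices on cycles are {a, b, c, f, g, i} — 6 in total.

6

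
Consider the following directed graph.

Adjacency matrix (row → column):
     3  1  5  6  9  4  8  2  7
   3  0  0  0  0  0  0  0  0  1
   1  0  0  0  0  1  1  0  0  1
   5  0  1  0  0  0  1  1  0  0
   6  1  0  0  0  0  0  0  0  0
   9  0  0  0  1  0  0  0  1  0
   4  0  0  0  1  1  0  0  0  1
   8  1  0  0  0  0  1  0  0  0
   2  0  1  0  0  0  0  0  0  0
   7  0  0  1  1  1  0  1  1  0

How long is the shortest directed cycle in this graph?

3

For each vertex v, BFS finds the shortest path from v back to v.
The shortest such closed walk is 5 → 4 → 7 → 5, length 3.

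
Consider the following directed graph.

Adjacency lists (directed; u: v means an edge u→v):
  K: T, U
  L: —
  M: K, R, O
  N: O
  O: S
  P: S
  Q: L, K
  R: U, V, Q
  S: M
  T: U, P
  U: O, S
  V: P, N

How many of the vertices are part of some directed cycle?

A vertex is on a directed cycle iff it belongs to a strongly connected component of size ≥ 2 (or has a self-loop).
The vertices on cycles are {K, M, N, O, P, Q, R, S, T, U, V} — 11 in total.

11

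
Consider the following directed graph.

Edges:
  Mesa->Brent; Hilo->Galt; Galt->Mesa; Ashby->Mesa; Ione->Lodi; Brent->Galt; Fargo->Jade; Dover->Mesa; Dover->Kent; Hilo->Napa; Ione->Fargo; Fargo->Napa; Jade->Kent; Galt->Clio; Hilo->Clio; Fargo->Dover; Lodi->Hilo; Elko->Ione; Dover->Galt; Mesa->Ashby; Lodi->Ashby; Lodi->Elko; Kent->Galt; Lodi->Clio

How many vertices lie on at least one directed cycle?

A vertex is on a directed cycle iff it belongs to a strongly connected component of size ≥ 2 (or has a self-loop).
The vertices on cycles are {Elko, Galt, Ione, Lodi, Mesa, Ashby, Brent} — 7 in total.

7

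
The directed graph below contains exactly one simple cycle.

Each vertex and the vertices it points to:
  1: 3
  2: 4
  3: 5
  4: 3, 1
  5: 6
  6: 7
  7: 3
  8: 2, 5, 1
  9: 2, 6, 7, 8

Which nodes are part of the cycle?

3, 5, 6, 7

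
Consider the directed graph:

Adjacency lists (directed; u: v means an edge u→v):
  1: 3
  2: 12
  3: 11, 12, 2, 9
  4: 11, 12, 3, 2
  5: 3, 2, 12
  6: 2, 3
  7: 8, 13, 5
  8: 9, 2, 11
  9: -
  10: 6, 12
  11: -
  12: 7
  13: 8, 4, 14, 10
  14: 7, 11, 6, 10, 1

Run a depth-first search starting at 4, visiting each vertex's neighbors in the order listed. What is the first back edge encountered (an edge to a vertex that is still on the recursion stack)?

2→12

DFS from 4 (visiting each vertex's neighbors in the order listed); mark gray on enter, black on exit:
4 gray
  11 gray
  11 black
  12 gray
    7 gray
      8 gray
        9 gray
        9 black
        2 gray
          2→12: 12 is gray → back edge
First back edge: 2 → 12.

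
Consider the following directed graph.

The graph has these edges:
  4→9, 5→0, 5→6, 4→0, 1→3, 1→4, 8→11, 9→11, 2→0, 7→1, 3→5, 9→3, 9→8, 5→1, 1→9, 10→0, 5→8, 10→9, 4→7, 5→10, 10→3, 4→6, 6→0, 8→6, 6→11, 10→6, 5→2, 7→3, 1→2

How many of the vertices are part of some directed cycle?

A vertex is on a directed cycle iff it belongs to a strongly connected component of size ≥ 2 (or has a self-loop).
The vertices on cycles are {1, 3, 4, 5, 7, 9, 10} — 7 in total.

7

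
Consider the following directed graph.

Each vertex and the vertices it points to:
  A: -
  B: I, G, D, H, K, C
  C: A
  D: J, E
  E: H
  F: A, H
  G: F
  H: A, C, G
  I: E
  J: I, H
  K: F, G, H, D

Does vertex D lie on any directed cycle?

No

D lies on a cycle iff there is a path from D back to itself.
Exploring from D, it never reaches itself; equivalently, its strongly connected component is a singleton.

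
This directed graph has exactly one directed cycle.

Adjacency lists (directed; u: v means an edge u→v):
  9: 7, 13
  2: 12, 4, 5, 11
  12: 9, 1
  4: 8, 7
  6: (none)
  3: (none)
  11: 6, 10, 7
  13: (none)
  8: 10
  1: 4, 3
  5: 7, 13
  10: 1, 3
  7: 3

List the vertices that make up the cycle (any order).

DFS with gray/black marking from 1:
1 gray
  4 gray
    8 gray
      10 gray
        10→1: 1 is gray → back edge
Back edge closes the cycle 1 → 4 → 8 → 10 → 1; its vertices are {1, 4, 8, 10}.

1, 4, 8, 10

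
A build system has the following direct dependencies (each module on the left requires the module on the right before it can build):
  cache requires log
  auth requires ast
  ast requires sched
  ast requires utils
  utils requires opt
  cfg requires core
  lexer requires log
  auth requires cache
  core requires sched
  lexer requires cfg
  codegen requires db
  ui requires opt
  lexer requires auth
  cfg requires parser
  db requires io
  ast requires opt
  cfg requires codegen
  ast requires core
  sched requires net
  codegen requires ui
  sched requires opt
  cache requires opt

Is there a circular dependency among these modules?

DFS with white/gray/black marking, starting from core:
core gray
  sched gray
    net gray
    net black
    opt gray
    opt black
  sched black
core black
cache gray
  cache→opt: opt black — skip
  log gray
  log black
cache black
parser gray
parser black
io gray
io black
utils gray
  utils→opt: opt black — skip
utils black
db gray
  db→io: io black — skip
db black
cfg gray
  cfg→core: core black — skip
  cfg→parser: parser black — skip
  codegen gray
    codegen→db: db black — skip
    ui gray
      ui→opt: opt black — skip
    ui black
  codegen black
cfg black
lexer gray
  lexer→cfg: cfg black — skip
  auth gray
    auth→cache: cache black — skip
    ast gray
      ast→opt: opt black — skip
      ast→core: core black — skip
      ast→sched: sched black — skip
      ast→utils: utils black — skip
    ast black
  auth black
  lexer→log: log black — skip
lexer black
Every edge goes to a white or black vertex — no back edge, so the graph is acyclic.

No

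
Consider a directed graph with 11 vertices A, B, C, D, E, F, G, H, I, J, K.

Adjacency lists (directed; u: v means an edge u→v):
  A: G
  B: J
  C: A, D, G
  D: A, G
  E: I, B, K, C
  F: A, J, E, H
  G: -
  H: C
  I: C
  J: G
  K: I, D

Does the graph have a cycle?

DFS with white/gray/black marking, starting from A:
A gray
  G gray
  G black
A black
B gray
  J gray
    J→G: G black — skip
  J black
B black
C gray
  C→A: A black — skip
  D gray
    D→A: A black — skip
    D→G: G black — skip
  D black
  C→G: G black — skip
C black
E gray
  I gray
    I→C: C black — skip
  I black
  E→B: B black — skip
  K gray
    K→I: I black — skip
    K→D: D black — skip
  K black
  E→C: C black — skip
E black
F gray
  F→A: A black — skip
  F→J: J black — skip
  F→E: E black — skip
  H gray
    H→C: C black — skip
  H black
F black
Every edge goes to a white or black vertex — no back edge, so the graph is acyclic.

No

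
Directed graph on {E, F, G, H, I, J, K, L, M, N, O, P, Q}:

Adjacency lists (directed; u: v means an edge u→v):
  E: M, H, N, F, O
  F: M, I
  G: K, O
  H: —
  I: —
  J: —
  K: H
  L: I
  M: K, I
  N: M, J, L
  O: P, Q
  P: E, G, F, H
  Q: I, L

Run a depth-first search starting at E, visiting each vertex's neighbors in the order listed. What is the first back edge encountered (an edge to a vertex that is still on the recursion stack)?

DFS from E (visiting each vertex's neighbors in the order listed); mark gray on enter, black on exit:
E gray
  M gray
    K gray
      H gray
      H black
    K black
    I gray
    I black
  M black
  E→H: H black — skip
  N gray
    N→M: M black — skip
    J gray
    J black
    L gray
      L→I: I black — skip
    L black
  N black
  F gray
    F→M: M black — skip
    F→I: I black — skip
  F black
  O gray
    P gray
      P→E: E is gray → back edge
First back edge: P → E.

P→E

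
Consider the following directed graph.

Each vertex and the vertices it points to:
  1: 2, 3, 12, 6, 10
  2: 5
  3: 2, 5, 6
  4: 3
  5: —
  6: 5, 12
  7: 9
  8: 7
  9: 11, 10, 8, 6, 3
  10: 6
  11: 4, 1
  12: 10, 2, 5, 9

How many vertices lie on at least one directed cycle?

10

A vertex is on a directed cycle iff it belongs to a strongly connected component of size ≥ 2 (or has a self-loop).
The vertices on cycles are {1, 3, 4, 6, 7, 8, 9, 10, 11, 12} — 10 in total.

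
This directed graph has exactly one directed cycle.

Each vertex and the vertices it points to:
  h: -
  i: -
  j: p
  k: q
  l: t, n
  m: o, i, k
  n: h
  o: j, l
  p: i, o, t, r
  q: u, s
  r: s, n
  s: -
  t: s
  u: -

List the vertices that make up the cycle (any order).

j, o, p

DFS with gray/black marking from o:
o gray
  j gray
    p gray
      i gray
      i black
      p→o: o is gray → back edge
Back edge closes the cycle o → j → p → o; its vertices are {j, o, p}.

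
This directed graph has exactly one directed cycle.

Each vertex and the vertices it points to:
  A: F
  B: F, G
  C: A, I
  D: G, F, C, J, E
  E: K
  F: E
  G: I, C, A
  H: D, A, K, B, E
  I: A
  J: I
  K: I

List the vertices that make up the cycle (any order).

A, E, F, I, K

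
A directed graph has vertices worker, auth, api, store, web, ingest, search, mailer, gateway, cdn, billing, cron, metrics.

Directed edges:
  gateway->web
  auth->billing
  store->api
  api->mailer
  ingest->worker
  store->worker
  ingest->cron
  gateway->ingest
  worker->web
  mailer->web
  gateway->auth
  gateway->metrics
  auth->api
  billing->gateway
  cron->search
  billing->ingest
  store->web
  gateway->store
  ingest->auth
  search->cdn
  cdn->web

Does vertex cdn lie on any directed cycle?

No

cdn lies on a cycle iff there is a path from cdn back to itself.
Exploring from cdn, it never reaches itself; equivalently, its strongly connected component is a singleton.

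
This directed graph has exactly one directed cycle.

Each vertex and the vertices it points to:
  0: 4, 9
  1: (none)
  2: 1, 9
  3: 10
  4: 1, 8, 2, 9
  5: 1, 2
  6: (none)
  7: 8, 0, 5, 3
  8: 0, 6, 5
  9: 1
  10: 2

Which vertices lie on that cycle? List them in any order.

0, 4, 8

DFS with gray/black marking from 8:
8 gray
  0 gray
    4 gray
      1 gray
      1 black
      4→8: 8 is gray → back edge
Back edge closes the cycle 8 → 0 → 4 → 8; its vertices are {0, 4, 8}.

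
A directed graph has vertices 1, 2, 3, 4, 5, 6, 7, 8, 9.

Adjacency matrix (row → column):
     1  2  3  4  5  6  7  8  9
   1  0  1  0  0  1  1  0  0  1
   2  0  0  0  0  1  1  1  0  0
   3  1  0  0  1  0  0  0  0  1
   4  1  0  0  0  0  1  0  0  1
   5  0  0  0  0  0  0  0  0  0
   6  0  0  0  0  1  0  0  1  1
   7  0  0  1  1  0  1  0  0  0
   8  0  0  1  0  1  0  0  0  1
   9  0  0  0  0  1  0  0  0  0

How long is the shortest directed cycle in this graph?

4

For each vertex v, BFS finds the shortest path from v back to v.
The shortest such closed walk is 7 → 3 → 1 → 2 → 7, length 4.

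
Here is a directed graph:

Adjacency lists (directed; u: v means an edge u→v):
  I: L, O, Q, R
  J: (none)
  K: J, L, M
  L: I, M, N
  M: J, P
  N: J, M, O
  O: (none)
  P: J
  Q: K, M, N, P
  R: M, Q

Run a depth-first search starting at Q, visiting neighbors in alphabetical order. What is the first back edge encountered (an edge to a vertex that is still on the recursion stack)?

DFS from Q (visiting neighbors in alphabetical order); mark gray on enter, black on exit:
Q gray
  K gray
    J gray
    J black
    L gray
      I gray
        I→L: L is gray → back edge
First back edge: I → L.

I->L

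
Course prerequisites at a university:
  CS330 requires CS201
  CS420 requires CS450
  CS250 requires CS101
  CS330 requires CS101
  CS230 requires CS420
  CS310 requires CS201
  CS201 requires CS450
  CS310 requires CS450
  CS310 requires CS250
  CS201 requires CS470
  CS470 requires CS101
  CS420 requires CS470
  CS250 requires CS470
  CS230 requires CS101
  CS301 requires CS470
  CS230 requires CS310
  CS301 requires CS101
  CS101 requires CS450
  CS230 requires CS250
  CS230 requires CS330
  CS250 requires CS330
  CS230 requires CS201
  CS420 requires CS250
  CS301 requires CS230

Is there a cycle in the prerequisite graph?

No

DFS with white/gray/black marking, starting from CS230:
CS230 gray
  CS101 gray
    CS450 gray
    CS450 black
  CS101 black
  CS310 gray
    CS201 gray
      CS201→CS450: CS450 black — skip
      CS470 gray
        CS470→CS101: CS101 black — skip
      CS470 black
    CS201 black
    CS250 gray
      CS250→CS470: CS470 black — skip
      CS330 gray
        CS330→CS101: CS101 black — skip
        CS330→CS201: CS201 black — skip
      CS330 black
      CS250→CS101: CS101 black — skip
    CS250 black
    CS310→CS450: CS450 black — skip
  CS310 black
  CS420 gray
    CS420→CS450: CS450 black — skip
    CS420→CS250: CS250 black — skip
    CS420→CS470: CS470 black — skip
  CS420 black
  CS230→CS330: CS330 black — skip
  CS230→CS201: CS201 black — skip
  CS230→CS250: CS250 black — skip
CS230 black
CS301 gray
  CS301→CS230: CS230 black — skip
  CS301→CS101: CS101 black — skip
  CS301→CS470: CS470 black — skip
CS301 black
Every edge goes to a white or black vertex — no back edge, so the graph is acyclic.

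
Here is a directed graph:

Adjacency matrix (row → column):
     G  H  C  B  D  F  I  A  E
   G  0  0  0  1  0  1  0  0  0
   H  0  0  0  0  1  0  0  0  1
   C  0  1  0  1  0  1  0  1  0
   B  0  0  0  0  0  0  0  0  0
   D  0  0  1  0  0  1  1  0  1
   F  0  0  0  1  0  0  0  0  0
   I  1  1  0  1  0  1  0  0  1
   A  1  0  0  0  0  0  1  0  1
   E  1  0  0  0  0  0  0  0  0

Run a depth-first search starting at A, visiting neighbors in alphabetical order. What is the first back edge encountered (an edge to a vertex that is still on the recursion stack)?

DFS from A (visiting neighbors in alphabetical order); mark gray on enter, black on exit:
A gray
  E gray
    G gray
      B gray
      B black
      F gray
        F→B: B black — skip
      F black
    G black
  E black
  A→G: G black — skip
  I gray
    I→B: B black — skip
    I→E: E black — skip
    I→F: F black — skip
    I→G: G black — skip
    H gray
      D gray
        C gray
          C→A: A is gray → back edge
First back edge: C → A.

C→A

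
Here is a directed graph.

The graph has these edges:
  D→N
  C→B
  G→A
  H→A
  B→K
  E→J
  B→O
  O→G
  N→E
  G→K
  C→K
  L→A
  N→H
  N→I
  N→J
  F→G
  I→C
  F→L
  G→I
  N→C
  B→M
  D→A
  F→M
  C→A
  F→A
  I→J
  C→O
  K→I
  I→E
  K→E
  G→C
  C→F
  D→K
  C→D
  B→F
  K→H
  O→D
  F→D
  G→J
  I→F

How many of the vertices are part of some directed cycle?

A vertex is on a directed cycle iff it belongs to a strongly connected component of size ≥ 2 (or has a self-loop).
The vertices on cycles are {B, C, D, F, G, I, K, N, O} — 9 in total.

9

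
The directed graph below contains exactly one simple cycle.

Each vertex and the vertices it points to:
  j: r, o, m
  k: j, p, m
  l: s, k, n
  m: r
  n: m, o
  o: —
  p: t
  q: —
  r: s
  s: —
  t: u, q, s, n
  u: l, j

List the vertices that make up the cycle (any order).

DFS with gray/black marking from p:
p gray
  t gray
    u gray
      l gray
        s gray
        s black
        k gray
          j gray
            r gray
              r→s: s black — skip
            r black
            o gray
            o black
            m gray
              m→r: r black — skip
            m black
          j black
          k→p: p is gray → back edge
Back edge closes the cycle p → t → u → l → k → p; its vertices are {k, l, p, t, u}.

k, l, p, t, u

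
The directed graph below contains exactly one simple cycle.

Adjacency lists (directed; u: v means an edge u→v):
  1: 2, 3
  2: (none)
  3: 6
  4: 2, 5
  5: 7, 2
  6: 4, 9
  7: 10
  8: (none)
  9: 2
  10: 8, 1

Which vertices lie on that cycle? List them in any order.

DFS with gray/black marking from 3:
3 gray
  6 gray
    4 gray
      2 gray
      2 black
      5 gray
        7 gray
          10 gray
            8 gray
            8 black
            1 gray
              1→2: 2 black — skip
              1→3: 3 is gray → back edge
Back edge closes the cycle 3 → 6 → 4 → 5 → 7 → 10 → 1 → 3; its vertices are {1, 3, 4, 5, 6, 7, 10}.

1, 3, 4, 5, 6, 7, 10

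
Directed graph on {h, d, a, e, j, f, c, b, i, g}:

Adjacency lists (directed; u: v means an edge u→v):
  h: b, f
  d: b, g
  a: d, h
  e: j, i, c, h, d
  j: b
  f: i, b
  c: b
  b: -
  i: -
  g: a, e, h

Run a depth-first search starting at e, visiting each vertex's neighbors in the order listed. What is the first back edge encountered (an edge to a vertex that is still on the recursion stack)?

a→d

DFS from e (visiting each vertex's neighbors in the order listed); mark gray on enter, black on exit:
e gray
  j gray
    b gray
    b black
  j black
  i gray
  i black
  c gray
    c→b: b black — skip
  c black
  h gray
    h→b: b black — skip
    f gray
      f→i: i black — skip
      f→b: b black — skip
    f black
  h black
  d gray
    d→b: b black — skip
    g gray
      a gray
        a→d: d is gray → back edge
First back edge: a → d.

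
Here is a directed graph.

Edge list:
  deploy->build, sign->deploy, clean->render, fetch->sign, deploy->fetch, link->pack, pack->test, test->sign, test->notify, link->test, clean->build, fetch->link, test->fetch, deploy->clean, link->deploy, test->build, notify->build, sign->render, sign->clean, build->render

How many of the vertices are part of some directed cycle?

A vertex is on a directed cycle iff it belongs to a strongly connected component of size ≥ 2 (or has a self-loop).
The vertices on cycles are {link, pack, sign, test, fetch, deploy} — 6 in total.

6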